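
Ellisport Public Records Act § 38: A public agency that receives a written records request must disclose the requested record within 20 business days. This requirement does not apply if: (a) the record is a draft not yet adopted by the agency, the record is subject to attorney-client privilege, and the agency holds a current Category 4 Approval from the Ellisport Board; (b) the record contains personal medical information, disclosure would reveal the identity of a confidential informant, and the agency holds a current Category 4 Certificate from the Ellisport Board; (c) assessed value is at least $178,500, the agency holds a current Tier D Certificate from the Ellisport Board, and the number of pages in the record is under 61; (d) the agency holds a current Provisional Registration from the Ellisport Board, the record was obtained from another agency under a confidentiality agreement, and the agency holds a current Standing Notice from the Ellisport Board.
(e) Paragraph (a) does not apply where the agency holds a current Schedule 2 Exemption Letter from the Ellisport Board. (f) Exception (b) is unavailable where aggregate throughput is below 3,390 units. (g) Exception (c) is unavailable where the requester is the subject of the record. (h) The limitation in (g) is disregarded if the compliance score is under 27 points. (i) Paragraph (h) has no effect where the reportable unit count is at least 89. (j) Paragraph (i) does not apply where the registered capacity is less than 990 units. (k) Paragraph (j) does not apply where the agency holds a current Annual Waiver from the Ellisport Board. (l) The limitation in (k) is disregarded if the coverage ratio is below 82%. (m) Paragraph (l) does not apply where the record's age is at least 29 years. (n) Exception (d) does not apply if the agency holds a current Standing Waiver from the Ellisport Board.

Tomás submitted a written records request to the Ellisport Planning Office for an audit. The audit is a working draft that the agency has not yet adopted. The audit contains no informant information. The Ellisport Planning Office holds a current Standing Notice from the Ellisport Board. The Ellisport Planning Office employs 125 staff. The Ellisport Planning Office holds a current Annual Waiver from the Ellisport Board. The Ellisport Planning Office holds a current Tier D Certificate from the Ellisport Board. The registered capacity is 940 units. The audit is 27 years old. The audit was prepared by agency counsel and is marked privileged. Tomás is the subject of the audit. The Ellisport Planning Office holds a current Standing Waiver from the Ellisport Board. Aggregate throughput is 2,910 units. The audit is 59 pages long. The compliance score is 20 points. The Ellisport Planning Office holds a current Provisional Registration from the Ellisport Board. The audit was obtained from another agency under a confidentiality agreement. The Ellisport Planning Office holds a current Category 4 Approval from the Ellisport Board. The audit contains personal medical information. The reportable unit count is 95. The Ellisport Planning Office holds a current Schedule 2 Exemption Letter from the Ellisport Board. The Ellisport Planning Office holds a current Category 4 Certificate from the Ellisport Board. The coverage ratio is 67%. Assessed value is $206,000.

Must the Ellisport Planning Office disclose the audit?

Exception (a) is satisfied on its face — the audit is an unadopted draft; the audit is privileged; a current Category 4 Approval is held. But applying paragraph (e): (e) operates against (a): a current Schedule 2 Exemption Letter is held. (a) is therefore removed.
Exception (b) requires that disclosure would reveal the identity of a confidential informant; but the audit contains no informant information, so (b) is unavailable.
Exception (c)'s conditions are all satisfied: assessed value is $206,000, meeting the $178,500 threshold; a current Tier D Certificate is held; the number of pages in the record is 59, under the 61 limit. As to paragraphs (g)–(m): (g) operates (Tomás is the subject of the audit), but is itself disapplied by (h): (h) operates against (g): the compliance score is 20 points, under the 27 points limit. (i) is engaged (the reportable unit count is 95, meeting the 89 threshold), but is overridden by (j): (j) operates against (i): the registered capacity is 940 units, less than the 990 units limit. (k) is engaged (a current Annual Waiver is held), but is overridden by (l): (l) is engaged — the coverage ratio is 67%, below the 82% limit. (m), which would lift (l), is not engaged — the record's age is 27 years, short of 29 years. So (c) applies.
Exception (d)'s conditions are all satisfied: a current Provisional Registration is held; the audit was obtained under a confidentiality agreement; a current Standing Notice is held. But: (n) operates against (d): a current Standing Waiver is held. So (d) is unavailable.

No — exception (c) applies; the Ellisport Planning Office is not required to disclose the audit.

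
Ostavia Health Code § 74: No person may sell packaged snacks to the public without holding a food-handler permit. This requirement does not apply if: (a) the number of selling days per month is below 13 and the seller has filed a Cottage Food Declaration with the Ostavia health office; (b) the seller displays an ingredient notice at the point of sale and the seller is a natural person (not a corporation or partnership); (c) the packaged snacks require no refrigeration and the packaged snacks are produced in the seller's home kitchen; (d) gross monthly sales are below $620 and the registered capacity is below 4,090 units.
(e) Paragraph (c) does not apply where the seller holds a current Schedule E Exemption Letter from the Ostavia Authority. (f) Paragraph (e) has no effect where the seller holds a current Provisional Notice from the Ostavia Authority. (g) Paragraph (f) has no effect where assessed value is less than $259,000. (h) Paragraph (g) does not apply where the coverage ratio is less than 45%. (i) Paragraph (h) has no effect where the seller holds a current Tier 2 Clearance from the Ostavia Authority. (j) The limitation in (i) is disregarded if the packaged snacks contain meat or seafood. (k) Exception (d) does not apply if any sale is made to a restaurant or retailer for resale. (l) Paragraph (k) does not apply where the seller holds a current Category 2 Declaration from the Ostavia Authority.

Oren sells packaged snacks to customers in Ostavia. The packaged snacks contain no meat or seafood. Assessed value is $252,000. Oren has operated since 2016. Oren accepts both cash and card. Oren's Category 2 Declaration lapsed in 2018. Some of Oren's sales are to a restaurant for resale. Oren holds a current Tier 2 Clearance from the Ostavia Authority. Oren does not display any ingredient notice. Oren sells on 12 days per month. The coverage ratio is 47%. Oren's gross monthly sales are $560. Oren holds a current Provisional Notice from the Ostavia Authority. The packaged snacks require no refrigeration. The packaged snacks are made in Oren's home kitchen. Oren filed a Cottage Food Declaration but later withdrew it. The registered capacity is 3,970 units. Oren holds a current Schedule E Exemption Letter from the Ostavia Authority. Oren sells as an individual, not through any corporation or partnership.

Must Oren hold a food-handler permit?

Yes — Oren must hold a food-handler permit.

Exception (a) does not apply: the Cottage Food Declaration was withdrawn.
Exception (b) fails — no ingredient notice is displayed.
Exception (c): the packaged snacks are shelf-stable; the packaged snacks are home-kitchen produced — every condition holds. But: (e) is engaged — a current Schedule E Exemption Letter is held. (f) would limit (e) — a current Provisional Notice is held — but (g) sets (f) aside: (g) is engaged — assessed value is $252,000, less than the $259,000 limit. (h), which would lift (g), is not engaged — the coverage ratio is 47%, not less than 45%. So (c) is unavailable.
All of (d)'s requirements are met (gross monthly sales are $560, below the $620 limit; the registered capacity is 3,970 units, below the 4,090 units limit). But applying paragraphs (k)–(l): (k) operates against (d): some sales are to a restaurant for resale. (l) does not operate here (there is no Category 2 Declaration in force), so (k) stands. (d) is therefore removed.
No exception displaces § 74.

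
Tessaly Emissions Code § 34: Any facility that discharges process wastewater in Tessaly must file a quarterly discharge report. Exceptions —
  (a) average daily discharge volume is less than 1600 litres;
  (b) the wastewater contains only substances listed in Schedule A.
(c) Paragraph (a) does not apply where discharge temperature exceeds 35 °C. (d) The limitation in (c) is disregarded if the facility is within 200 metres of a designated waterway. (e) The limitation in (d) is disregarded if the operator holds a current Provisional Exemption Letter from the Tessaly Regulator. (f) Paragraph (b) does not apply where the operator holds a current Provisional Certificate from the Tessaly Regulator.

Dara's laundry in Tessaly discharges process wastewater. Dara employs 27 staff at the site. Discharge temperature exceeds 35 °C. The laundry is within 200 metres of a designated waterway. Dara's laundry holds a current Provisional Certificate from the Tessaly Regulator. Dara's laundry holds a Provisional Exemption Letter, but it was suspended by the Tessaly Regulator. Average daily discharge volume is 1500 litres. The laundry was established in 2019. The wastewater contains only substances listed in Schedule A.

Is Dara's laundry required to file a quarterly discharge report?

Exception (a): average daily discharge volume is 1500 litres, less than the 1600 litres limit — every condition holds. Under paragraphs (c)–(e): (c) applies (discharge temperature exceeds 35 °C), but is set aside by (d): (d) applies — the laundry is within 200 m of a designated waterway. (e) is not triggered (the Provisional Exemption Letter is not current), so (d) stands. So (a) applies.
All of (b)'s requirements are met (the wastewater is Schedule-A-only). But: (f) operates against (b): a current Provisional Certificate is held. Exception (b) does not apply.

No — exception (a) applies; Dara's laundry is not required to file a quarterly discharge report.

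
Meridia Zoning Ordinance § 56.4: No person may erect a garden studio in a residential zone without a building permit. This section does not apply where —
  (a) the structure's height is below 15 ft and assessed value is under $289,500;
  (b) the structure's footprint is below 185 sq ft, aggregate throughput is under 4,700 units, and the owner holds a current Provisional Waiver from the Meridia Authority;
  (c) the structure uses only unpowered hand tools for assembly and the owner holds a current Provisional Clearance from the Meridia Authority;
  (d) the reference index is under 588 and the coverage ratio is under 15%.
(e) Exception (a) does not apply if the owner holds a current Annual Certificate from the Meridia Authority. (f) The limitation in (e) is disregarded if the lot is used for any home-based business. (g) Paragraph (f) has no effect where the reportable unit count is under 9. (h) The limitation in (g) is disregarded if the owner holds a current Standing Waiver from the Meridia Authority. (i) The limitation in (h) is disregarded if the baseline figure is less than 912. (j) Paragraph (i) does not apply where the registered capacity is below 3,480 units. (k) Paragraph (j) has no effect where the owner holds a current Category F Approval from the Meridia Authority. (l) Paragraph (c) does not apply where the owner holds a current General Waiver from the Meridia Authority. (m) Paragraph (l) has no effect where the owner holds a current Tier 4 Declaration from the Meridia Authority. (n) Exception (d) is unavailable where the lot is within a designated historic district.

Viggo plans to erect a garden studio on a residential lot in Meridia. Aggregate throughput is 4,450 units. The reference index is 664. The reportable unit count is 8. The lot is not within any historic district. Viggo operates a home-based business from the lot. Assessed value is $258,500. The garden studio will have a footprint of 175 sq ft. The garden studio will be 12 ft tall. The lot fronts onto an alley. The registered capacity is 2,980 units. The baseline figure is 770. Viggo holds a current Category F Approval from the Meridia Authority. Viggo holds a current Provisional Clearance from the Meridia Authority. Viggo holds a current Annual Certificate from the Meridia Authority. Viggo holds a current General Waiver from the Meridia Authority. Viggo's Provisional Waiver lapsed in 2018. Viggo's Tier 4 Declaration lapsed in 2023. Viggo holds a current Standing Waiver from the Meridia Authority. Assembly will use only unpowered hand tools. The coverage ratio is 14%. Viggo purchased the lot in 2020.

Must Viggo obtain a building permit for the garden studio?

Yes — Viggo must obtain a building permit.

All of (a)'s requirements are met (the structure's height is 12 ft, below the 15 ft limit; assessed value is $258,500, under the $289,500 limit). But applying paragraphs (e)–(k): (e) operates against (a): a current Annual Certificate is held. (f) would limit (e) — a home-based business operates on the lot — but (g) sets (f) aside: (g) operates — the reportable unit count is 8, under the 9 limit. (h) operates (a current Standing Waiver is held), but yields to (i): (i) applies — the baseline figure is 770, less than the 912 limit. (j) is engaged (the registered capacity is 2,980 units, below the 3,480 units limit), but is itself disapplied by (k): (k) operates against (j): a current Category F Approval is held. So (a) is unavailable.
Exception (b) fails — no current Provisional Waiver is held.
Exception (c)'s conditions are all satisfied: assembly uses only hand tools; a current Provisional Clearance is held. However, paragraphs (l)–(m) must be considered: (l) applies — a current General Waiver is held. (m) does not operate here (the Tier 4 Declaration is not current), so (l) stands. So (c) is unavailable.
Exception (d) fails — the reference index is 664, not under 588.
Every exception is unavailable, so the rule governs.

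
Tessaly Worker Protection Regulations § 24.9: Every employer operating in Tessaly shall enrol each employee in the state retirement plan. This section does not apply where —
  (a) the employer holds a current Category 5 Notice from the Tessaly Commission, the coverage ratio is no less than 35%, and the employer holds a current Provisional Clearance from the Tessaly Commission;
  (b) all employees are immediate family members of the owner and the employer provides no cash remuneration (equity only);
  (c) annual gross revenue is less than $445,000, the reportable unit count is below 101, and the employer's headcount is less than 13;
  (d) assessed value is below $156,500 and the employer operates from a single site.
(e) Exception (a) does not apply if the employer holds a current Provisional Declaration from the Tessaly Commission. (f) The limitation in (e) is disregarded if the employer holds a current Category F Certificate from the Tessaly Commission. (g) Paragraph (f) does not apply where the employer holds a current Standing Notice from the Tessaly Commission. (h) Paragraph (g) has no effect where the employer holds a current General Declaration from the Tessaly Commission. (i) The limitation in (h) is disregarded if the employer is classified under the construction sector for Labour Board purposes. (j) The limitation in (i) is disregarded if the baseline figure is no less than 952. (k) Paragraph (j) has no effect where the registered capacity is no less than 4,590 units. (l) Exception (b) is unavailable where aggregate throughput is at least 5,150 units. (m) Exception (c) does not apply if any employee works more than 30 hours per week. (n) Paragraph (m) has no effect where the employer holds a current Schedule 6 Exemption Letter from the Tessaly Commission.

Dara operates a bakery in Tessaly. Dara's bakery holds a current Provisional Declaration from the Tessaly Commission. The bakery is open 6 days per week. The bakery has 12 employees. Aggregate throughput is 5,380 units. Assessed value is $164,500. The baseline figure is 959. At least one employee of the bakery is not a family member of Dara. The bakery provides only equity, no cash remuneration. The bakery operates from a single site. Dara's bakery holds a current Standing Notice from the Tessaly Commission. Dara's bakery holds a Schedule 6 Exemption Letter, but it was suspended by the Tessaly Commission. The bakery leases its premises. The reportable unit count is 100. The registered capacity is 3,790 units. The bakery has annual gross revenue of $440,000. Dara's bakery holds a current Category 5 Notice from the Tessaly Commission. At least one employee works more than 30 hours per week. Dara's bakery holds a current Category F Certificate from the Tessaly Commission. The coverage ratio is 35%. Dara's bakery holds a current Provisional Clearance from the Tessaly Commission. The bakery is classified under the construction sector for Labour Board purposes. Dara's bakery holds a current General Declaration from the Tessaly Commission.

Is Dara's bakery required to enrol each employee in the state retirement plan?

No — exception (a) applies; Dara's bakery is not required to enrol each employee in the state retirement plan.

All of (a)'s requirements are met (a current Category 5 Notice is held; the coverage ratio is 35%, meeting the 35% threshold; a current Provisional Clearance is held). As to paragraphs (e)–(k): (e) is triggered (a current Provisional Declaration is held), but is displaced by (f): (f) is triggered — a current Category F Certificate is held. (g) operates (a current Standing Notice is held), but yields to (h): (h) operates against (g): a current General Declaration is held. (i) operates (the bakery is classified under the construction sector), but is set aside by (j): (j) operates — the baseline figure is 959, meeting the 952 threshold. (k), which would lift (j), is not engaged — the registered capacity is 3,790 units, short of 4,590 units. Exception (a) stands.
Exception (b) requires that all employees are immediate family members of the owner; but at least one employee is not a family member, so (b) is unavailable.
Exception (c): annual gross revenue is $440,000, less than the $445,000 limit; the reportable unit count is 100, below the 101 limit; the employer's headcount is 12, less than the 13 limit — every condition holds. But: (m) is engaged — at least one employee exceeds 30 hours/week. (n), which would lift (m), is not triggered — no current Schedule 6 Exemption Letter is held. (c) is therefore removed.
Exception (d) does not apply: assessed value is $164,500, not below $156,500.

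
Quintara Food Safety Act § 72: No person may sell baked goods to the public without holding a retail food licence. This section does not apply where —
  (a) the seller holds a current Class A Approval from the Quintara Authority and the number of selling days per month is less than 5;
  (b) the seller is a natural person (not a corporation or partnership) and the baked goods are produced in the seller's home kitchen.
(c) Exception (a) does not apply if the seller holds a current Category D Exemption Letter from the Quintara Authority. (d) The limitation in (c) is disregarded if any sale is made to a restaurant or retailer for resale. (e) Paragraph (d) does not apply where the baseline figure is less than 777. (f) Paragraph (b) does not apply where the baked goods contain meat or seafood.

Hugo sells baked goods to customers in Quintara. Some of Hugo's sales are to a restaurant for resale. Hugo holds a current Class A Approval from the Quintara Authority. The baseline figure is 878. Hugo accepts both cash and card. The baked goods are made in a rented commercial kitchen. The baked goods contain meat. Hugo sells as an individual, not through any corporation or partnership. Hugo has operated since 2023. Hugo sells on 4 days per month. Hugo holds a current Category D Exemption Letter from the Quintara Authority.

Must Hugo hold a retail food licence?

Exception (a): a current Class A Approval is held; the number of selling days per month is 4, less than the 5 limit — every condition holds. Considering the limiting provisions: (c) is triggered (a current Category D Exemption Letter is held), but yields to (d): (d) operates — some sales are to a restaurant for resale. (e), which would lift (d), does not operate here — the baseline figure is 878, not less than 777. (a) remains available.
Exception (b) requires that the baked goods are produced in the seller's home kitchen; but the baked goods are made in a commercial kitchen, not a home kitchen, so (b) is unavailable.

No — exception (a) applies; Hugo is not required to hold a retail food licence.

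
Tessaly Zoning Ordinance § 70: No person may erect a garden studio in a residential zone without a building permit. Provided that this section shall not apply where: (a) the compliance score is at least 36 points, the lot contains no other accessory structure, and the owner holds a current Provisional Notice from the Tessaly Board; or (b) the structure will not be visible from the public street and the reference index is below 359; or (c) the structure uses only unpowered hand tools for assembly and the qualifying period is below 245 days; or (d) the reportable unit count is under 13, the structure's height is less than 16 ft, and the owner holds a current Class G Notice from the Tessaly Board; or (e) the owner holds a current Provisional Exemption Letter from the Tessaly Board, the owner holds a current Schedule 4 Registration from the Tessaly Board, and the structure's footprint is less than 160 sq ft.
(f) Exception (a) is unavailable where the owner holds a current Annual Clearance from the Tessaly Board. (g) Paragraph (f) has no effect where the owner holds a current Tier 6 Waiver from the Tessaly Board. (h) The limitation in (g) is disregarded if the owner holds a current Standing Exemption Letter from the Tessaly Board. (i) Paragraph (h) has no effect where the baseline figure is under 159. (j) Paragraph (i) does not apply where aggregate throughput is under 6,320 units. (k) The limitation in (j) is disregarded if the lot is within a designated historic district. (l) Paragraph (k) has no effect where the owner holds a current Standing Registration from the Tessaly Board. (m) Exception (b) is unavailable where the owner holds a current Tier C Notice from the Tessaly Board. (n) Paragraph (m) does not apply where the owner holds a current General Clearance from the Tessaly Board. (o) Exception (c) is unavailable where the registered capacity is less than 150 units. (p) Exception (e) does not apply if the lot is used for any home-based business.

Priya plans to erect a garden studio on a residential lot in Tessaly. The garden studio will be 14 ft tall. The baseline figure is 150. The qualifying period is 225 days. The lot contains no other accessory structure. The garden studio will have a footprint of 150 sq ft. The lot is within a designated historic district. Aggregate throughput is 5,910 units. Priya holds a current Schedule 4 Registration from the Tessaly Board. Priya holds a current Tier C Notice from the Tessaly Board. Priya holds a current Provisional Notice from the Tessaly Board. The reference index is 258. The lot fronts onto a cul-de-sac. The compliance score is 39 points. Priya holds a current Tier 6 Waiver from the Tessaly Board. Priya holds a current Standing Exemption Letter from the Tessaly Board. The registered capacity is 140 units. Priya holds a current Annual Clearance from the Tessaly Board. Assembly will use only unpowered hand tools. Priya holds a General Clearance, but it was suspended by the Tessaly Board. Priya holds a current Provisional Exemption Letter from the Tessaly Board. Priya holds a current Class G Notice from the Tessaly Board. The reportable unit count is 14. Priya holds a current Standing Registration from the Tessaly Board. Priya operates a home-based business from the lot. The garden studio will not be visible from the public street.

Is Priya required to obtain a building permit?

Yes — Priya must obtain a building permit.

All of (a)'s requirements are met (the compliance score is 39 points, meeting the 36 points threshold; the lot has no other accessory structure; a current Provisional Notice is held). Turning to paragraphs (f)–(l): (f) operates — a current Annual Clearance is held. (g) operates (a current Tier 6 Waiver is held), but yields to (h): (h) operates against (g): a current Standing Exemption Letter is held. (i) would limit (h) — the baseline figure is 150, under the 159 limit — but (j) sets (i) aside: (j) operates — aggregate throughput is 5,910 units, under the 6,320 units limit. (k) would limit (j) — the lot is in a historic district — but (l) sets (k) aside: (l) is triggered — a current Standing Registration is held. (a) is therefore removed.
Exception (b) is satisfied on its face — the structure will not be visible from the street; the reference index is 258, below the 359 limit. However, paragraphs (m)–(n) must be considered: (m) operates against (b): a current Tier C Notice is held. (n) is not triggered (no current General Clearance is held), so (m) stands. Exception (b) does not apply.
Exception (c)'s conditions are all satisfied: assembly uses only hand tools; the qualifying period is 225 days, below the 245 days limit. But applying paragraph (o): (o) operates — the registered capacity is 140 units, less than the 150 units limit. So (c) is unavailable.
Exception (d) requires that the reportable unit count is under 13; but the reportable unit count is 14, not under 13, so (d) is unavailable.
Exception (e): a current Provisional Exemption Letter is held; a current Schedule 4 Registration is held; the structure's footprint is 150 sq ft, less than the 160 sq ft limit — every condition holds. However, paragraph (p) must be considered: (p) applies — a home-based business operates on the lot. (e) is therefore removed.
None of the exceptions is available; § 70 applies in full.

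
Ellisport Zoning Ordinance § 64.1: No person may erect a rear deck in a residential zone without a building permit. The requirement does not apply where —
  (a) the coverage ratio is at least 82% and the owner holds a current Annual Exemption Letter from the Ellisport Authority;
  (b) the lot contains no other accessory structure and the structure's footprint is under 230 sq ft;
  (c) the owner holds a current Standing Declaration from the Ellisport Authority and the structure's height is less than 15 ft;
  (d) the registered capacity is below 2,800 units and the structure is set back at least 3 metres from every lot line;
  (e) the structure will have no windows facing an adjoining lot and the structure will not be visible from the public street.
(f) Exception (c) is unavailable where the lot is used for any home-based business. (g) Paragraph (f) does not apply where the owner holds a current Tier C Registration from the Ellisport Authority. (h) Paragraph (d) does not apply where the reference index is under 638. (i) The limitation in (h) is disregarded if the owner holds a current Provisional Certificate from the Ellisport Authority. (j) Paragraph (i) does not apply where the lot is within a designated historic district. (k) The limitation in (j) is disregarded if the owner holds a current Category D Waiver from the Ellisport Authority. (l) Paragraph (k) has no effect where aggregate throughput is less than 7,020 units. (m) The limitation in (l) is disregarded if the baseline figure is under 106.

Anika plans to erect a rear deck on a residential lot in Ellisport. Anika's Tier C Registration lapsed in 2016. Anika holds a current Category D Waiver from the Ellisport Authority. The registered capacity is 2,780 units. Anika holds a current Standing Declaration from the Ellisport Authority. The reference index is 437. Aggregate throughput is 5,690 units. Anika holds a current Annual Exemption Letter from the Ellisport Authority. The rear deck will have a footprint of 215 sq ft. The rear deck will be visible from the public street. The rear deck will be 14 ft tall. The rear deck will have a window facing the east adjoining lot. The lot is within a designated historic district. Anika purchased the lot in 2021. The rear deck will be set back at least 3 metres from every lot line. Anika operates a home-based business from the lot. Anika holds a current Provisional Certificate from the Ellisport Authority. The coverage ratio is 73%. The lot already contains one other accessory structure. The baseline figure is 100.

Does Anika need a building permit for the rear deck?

Exception (a) does not apply: the coverage ratio is 73%, short of 82%.
Exception (b) requires that the lot contains no other accessory structure; but the lot already has another accessory structure, so (b) is unavailable.
Exception (c) is satisfied on its face — a current Standing Declaration is held; the structure's height is 14 ft, less than the 15 ft limit. Turning to paragraphs (f)–(g): (f) operates against (c): a home-based business operates on the lot. (g) is not engaged (there is no Tier C Registration in force), so (f) stands. (c) is therefore removed.
All of (d)'s requirements are met (the registered capacity is 2,780 units, below the 2,800 units limit; the setback is at least 3 m on every side). Applying paragraphs (h)–(m): (h) applies (the reference index is 437, under the 638 limit), but is itself disapplied by (i): (i) operates against (h): a current Provisional Certificate is held. (j) applies (the lot is in a historic district), but is itself disapplied by (k): (k) is engaged — a current Category D Waiver is held. (l) would limit (k) — aggregate throughput is 5,690 units, less than the 7,020 units limit — but (m) sets (l) aside: (m) operates — the baseline figure is 100, under the 106 limit. (d) remains available.
Exception (e) fails — a window faces an adjoining lot.

No — exception (d) applies; Anika does not need a building permit.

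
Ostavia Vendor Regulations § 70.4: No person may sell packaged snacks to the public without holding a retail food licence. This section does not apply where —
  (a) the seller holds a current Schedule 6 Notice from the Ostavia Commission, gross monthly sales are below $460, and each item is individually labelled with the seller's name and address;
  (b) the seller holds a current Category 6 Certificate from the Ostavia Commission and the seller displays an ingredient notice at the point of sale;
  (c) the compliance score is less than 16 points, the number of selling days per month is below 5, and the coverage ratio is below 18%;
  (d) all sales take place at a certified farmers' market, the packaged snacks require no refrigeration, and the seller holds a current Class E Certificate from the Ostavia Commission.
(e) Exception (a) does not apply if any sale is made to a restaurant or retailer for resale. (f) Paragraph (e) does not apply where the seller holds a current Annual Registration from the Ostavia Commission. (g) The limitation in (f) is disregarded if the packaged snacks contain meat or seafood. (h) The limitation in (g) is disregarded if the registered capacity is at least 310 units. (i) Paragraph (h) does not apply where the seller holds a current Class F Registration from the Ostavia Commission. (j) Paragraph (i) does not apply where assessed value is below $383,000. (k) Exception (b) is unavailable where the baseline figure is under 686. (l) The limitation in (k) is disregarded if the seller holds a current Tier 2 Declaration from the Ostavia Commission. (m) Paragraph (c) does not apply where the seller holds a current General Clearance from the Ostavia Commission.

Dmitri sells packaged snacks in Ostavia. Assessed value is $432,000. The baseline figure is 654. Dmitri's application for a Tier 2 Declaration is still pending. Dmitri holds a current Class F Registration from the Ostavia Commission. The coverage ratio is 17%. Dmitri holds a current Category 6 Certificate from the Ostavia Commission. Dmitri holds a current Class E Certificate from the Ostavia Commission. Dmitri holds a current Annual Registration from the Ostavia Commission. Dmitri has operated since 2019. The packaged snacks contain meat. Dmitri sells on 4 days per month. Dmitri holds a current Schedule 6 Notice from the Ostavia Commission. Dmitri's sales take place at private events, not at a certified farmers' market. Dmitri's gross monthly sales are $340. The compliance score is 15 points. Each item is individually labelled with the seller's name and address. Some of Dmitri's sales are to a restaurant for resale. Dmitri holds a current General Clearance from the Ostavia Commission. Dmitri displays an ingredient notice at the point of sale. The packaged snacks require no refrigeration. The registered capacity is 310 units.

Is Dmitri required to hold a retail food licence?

Yes — Dmitri must hold a retail food licence.

All of (a)'s requirements are met (a current Schedule 6 Notice is held; gross monthly sales are $340, below the $460 limit; items are individually labelled). But applying paragraphs (e)–(j): (e) operates against (a): some sales are to a restaurant for resale. (f) would limit (e) — a current Annual Registration is held — but (g) sets (f) aside: (g) operates against (f): the packaged snacks contain meat. (h) would limit (g) — the registered capacity is 310 units, meeting the 310 units threshold — but (i) sets (h) aside: (i) is triggered — a current Class F Registration is held. (j), which would lift (i), is not engaged — assessed value is $432,000, not below $383,000. Exception (a) does not apply.
Exception (b)'s conditions are all satisfied: a current Category 6 Certificate is held; an ingredient notice is displayed. However, paragraphs (k)–(l) must be considered: (k) operates against (b): the baseline figure is 654, under the 686 limit. (l), which would lift (k), is not triggered — no current Tier 2 Declaration is held. So (b) is unavailable.
Exception (c): the compliance score is 15 points, less than the 16 points limit; the number of selling days per month is 4, below the 5 limit; the coverage ratio is 17%, below the 18% limit — every condition holds. However, paragraph (m) must be considered: (m) operates against (c): a current General Clearance is held. (c) is therefore removed.
Exception (d) does not apply: sales are at private events, not a certified farmers' market.
None of the exceptions is available; § 70.4 applies in full.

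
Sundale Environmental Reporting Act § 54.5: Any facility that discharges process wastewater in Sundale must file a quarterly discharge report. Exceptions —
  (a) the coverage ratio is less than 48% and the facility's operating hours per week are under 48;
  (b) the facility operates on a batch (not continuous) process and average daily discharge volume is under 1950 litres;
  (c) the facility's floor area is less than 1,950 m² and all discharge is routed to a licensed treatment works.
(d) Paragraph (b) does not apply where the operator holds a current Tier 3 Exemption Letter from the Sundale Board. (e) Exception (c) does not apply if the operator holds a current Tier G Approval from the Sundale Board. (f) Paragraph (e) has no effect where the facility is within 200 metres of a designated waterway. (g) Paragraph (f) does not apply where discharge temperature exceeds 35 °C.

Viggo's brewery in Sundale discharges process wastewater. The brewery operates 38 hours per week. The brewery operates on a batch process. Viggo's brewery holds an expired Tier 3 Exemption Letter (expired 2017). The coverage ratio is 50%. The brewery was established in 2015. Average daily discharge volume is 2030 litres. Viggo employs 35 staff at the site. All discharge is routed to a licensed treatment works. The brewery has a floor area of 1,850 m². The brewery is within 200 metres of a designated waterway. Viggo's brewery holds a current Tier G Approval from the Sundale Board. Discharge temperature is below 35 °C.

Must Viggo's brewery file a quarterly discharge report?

No — exception (c) applies; Viggo's brewery is not required to file a quarterly discharge report.

Exception (a) fails — the coverage ratio is 50%, not less than 48%.
Exception (b) does not apply: average daily discharge volume is 2030 litres, not under 1950 litres.
Exception (c): the facility's floor area is 1,850 m², less than the 1,950 m² limit; discharge is routed to a licensed treatment works — every condition holds. As to paragraphs (e)–(g): (e) is engaged (a current Tier G Approval is held), but is overridden by (f): (f) operates against (e): the brewery is within 200 m of a designated waterway. (g), which would lift (f), is not engaged — discharge temperature is below 35 °C. So (c) applies.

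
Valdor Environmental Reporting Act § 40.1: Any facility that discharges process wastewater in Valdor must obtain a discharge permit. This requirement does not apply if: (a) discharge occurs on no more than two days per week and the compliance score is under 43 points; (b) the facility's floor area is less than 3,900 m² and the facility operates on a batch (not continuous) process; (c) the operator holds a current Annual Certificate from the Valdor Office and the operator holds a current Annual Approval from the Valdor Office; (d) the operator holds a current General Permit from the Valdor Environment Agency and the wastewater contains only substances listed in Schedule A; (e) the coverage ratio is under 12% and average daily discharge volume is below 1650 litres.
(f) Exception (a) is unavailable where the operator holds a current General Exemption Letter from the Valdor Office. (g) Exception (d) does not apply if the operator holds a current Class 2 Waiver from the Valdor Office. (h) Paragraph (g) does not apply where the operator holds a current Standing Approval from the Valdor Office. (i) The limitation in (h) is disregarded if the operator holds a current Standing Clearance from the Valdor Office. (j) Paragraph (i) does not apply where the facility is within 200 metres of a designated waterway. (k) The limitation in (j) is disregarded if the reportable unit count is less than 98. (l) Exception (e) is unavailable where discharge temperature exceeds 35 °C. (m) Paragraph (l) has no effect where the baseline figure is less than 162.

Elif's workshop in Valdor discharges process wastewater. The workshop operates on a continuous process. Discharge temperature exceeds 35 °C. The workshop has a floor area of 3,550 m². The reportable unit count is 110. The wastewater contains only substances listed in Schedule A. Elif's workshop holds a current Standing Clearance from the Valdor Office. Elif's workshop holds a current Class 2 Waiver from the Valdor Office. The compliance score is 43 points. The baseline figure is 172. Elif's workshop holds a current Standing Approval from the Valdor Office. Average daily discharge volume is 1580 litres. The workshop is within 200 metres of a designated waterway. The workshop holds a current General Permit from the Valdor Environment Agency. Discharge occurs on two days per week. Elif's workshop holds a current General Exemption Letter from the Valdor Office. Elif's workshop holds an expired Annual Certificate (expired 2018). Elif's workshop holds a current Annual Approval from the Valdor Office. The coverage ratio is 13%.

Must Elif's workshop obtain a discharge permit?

No — exception (d) applies; Elif's workshop is not required to obtain a discharge permit.

Exception (a) does not apply: the compliance score is 43 points, not under 43 points.
Exception (b) fails — the facility operates on a continuous process.
Exception (c) requires that the operator holds a current Annual Certificate from the Valdor Office; but the Annual Certificate is not current, so (c) is unavailable.
Exception (d) is satisfied on its face — a current General Permit is held; the wastewater is Schedule-A-only. As to paragraphs (g)–(k): (g) is triggered (a current Class 2 Waiver is held), but is displaced by (h): (h) applies — a current Standing Approval is held. (i) is engaged (a current Standing Clearance is held), but yields to (j): (j) operates against (i): the workshop is within 200 m of a designated waterway. (k) is not triggered (the reportable unit count is 110, not less than 98), so (j) stands. (d) remains available.
Exception (e) fails — the coverage ratio is 13%, not under 12%.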